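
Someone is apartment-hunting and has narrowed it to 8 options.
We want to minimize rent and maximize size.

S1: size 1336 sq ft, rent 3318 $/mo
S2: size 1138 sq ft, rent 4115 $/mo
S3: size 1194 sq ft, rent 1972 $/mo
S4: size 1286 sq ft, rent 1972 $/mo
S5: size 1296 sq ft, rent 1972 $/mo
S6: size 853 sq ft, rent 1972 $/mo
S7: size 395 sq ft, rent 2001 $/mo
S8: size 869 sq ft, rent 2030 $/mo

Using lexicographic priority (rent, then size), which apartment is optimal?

First minimize rent: best is 1972, kept {S3, S4, S5, S6}.
Then maximize size: best is 1296, kept {S5}.

S5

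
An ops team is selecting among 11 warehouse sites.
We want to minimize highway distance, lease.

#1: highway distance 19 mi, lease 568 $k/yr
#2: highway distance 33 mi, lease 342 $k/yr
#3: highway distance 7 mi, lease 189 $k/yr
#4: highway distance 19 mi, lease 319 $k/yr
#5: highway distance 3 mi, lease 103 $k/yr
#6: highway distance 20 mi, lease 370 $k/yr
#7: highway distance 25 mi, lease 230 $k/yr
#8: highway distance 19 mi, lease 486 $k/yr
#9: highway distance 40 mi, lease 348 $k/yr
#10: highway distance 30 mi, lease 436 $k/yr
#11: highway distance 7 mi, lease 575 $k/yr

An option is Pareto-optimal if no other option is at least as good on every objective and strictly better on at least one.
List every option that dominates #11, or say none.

#3: highway distance 7≤7, lease 189≤575 — dominates #11.
#5: highway distance 3≤7, lease 103≤575 — dominates #11.
Others (#1, #2, #4, #6, #7, #8, #9, #10) are each worse than #11 on at least one objective.

#3, #5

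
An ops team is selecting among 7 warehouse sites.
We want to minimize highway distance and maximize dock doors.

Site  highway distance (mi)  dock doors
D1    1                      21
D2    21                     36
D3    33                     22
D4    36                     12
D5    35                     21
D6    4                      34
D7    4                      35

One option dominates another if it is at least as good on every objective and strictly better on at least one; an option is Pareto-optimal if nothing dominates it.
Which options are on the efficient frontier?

D1: not dominated (best highway distance).
D2: not dominated (best dock doors).
D3: dominated by D2 (highway distance 21≤33, dock doors 36≥22).
D4: dominated by D1 (highway distance 1≤36, dock doors 21≥12).
D5: dominated by D1 (highway distance 1≤35, dock doors 21≥21).
D6: dominated by D7 (highway distance 4≤4, dock doors 35≥34).
D7: not dominated.

D1, D2, D7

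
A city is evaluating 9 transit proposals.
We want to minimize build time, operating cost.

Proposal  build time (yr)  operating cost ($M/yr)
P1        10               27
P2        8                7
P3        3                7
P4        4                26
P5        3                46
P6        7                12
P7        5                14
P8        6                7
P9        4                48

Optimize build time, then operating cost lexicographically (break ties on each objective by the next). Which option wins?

P3

First minimize build time: best is 3, kept {P3, P5}.
Then minimize operating cost: best is 7, kept {P3}.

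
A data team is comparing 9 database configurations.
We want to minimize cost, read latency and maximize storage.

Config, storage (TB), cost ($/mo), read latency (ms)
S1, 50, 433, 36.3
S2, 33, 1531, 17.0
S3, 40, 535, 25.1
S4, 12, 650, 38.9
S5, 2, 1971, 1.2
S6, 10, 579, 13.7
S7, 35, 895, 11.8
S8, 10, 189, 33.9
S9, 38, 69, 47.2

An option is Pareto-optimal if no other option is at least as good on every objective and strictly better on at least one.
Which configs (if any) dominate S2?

S7: storage 35≥33, cost 895≤1531, read latency 11.8≤17.0 — dominates S2.
Others (S1, S3, S4, S5, S6, S8, S9) are each worse than S2 on at least one objective.

S7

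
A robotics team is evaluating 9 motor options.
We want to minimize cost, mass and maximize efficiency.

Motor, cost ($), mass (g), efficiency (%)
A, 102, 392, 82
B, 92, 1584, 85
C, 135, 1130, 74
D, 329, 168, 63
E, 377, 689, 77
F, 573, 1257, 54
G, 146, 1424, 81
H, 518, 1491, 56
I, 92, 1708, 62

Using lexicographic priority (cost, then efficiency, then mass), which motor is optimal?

First minimize cost: best is 92, kept {B, I}.
Then maximize efficiency: best is 85, kept {B}.

B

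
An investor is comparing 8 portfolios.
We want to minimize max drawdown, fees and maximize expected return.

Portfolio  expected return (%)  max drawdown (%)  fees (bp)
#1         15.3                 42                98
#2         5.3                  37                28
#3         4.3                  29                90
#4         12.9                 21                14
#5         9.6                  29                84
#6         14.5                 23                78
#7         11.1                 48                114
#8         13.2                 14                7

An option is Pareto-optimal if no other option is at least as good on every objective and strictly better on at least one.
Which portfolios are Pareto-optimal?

#1, #6, #8

#1: not dominated (best expected return).
#2: dominated by #4 (expected return 12.9≥5.3, max drawdown 21≤37, fees 14≤28).
#3: dominated by #4 (expected return 12.9≥4.3, max drawdown 21≤29, fees 14≤90).
#4: dominated by #8 (expected return 13.2≥12.9, max drawdown 14≤21, fees 7≤14).
#5: dominated by #4 (expected return 12.9≥9.6, max drawdown 21≤29, fees 14≤84).
#6: not dominated.
#7: dominated by #1 (expected return 15.3≥11.1, max drawdown 42≤48, fees 98≤114).
#8: not dominated (best max drawdown).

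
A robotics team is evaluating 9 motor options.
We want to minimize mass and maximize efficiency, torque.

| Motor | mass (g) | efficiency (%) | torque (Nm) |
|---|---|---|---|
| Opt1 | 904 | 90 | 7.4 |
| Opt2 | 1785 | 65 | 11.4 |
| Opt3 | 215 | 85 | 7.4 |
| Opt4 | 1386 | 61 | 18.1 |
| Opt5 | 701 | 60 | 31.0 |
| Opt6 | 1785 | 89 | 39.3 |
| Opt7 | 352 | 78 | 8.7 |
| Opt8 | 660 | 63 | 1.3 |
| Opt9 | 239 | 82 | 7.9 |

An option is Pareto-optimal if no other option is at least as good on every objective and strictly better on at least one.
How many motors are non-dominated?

7

Opt1: not dominated (best efficiency).
Opt2: dominated by Opt6 (mass 1785≤1785, efficiency 89≥65, torque 39.3≥11.4).
Opt3: not dominated (best mass).
Opt4: not dominated.
Opt5: not dominated.
Opt6: not dominated (best torque).
Opt7: not dominated.
Opt8: dominated by Opt3 (mass 215≤660, efficiency 85≥63, torque 7.4≥1.3).
Opt9: not dominated.
Pareto-optimal: Opt1, Opt3, Opt4, Opt5, Opt6, Opt7, Opt9 → 7.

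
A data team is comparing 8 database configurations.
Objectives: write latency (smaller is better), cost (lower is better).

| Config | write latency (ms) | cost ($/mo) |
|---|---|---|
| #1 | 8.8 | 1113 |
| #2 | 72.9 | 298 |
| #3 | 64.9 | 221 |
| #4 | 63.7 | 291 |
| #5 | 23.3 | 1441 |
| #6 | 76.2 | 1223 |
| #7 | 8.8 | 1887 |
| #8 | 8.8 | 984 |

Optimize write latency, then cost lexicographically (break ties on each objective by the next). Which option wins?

First minimize write latency: best is 8.8, kept {#1, #7, #8}.
Then minimize cost: best is 984, kept {#8}.

#8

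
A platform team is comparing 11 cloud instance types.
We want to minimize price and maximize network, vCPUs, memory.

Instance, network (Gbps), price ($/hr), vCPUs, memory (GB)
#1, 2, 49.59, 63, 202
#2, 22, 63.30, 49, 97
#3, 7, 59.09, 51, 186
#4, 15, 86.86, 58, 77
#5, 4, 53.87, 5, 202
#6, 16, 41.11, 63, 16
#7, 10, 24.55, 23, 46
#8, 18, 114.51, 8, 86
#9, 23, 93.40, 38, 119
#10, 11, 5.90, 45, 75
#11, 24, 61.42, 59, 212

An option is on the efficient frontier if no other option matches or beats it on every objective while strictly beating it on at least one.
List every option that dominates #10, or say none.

none

#1: worse on network (2 vs 11).
#2: worse on price (63.30 vs 5.90).
#3: worse on network (7 vs 11).
#4: worse on price (86.86 vs 5.90).
#5: worse on network (4 vs 11).
#6: worse on price (41.11 vs 5.90).
#7: worse on network (10 vs 11).
#8: worse on price (114.51 vs 5.90).
#9: worse on price (93.40 vs 5.90).
#11: worse on price (61.42 vs 5.90).
No option dominates #10.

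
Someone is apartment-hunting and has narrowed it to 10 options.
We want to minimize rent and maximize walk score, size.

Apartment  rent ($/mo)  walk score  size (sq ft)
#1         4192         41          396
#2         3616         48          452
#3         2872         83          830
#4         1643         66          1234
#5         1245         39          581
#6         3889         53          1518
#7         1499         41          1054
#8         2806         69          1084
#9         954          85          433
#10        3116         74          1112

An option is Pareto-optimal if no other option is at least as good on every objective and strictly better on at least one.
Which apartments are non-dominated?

#3, #4, #5, #6, #7, #8, #9, #10

#1: dominated by #2 (rent 3616≤4192, walk score 48≥41, size 452≥396).
#2: dominated by #3 (rent 2872≤3616, walk score 83≥48, size 830≥452).
#3: not dominated.
#4: not dominated.
#5: not dominated.
#6: not dominated (best size).
#7: not dominated.
#8: not dominated.
#9: not dominated (best rent).
#10: not dominated.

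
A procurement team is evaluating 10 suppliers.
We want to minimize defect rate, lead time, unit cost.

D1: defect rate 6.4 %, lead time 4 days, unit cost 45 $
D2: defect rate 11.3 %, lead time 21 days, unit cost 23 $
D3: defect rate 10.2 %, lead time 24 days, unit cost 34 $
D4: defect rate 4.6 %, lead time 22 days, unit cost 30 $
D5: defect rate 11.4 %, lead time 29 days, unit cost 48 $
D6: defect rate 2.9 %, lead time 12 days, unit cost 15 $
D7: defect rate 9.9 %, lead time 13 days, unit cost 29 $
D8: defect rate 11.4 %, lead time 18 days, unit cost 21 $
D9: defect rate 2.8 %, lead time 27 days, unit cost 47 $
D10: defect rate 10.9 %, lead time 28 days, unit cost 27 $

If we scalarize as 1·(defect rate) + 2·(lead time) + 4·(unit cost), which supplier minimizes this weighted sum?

D1: 1·6.4 + 2·4 + 4·45 = 194.4
D2: 1·11.3 + 2·21 + 4·23 = 145.3
D3: 1·10.2 + 2·24 + 4·34 = 194.2
D4: 1·4.6 + 2·22 + 4·30 = 168.6
D5: 1·11.4 + 2·29 + 4·48 = 261.4
D6: 1·2.9 + 2·12 + 4·15 = 86.9
D7: 1·9.9 + 2·13 + 4·29 = 151.9
D8: 1·11.4 + 2·18 + 4·21 = 131.4
D9: 1·2.8 + 2·27 + 4·47 = 244.8
D10: 1·10.9 + 2·28 + 4·27 = 174.9
Lowest: D6 at 86.9.

D6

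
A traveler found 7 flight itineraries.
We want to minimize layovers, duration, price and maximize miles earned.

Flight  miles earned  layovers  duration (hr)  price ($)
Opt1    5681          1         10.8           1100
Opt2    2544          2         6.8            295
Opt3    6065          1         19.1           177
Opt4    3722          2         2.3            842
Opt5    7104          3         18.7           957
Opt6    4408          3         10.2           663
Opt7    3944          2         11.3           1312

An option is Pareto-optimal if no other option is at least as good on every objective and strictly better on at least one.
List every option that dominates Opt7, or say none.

Opt1: miles earned 5681≥3944, layovers 1≤2, duration 10.8≤11.3, price 1100≤1312 — dominates Opt7.
Others (Opt2, Opt3, Opt4, Opt5, Opt6) are each worse than Opt7 on at least one objective.

Opt1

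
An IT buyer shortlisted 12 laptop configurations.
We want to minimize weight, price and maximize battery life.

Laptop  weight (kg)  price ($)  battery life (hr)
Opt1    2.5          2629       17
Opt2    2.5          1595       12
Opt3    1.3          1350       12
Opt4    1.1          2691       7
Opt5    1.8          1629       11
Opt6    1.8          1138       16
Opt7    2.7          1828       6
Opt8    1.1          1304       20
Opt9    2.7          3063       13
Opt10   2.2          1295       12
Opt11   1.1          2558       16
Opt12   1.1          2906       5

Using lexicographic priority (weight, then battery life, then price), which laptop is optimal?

Opt8

First minimize weight: best is 1.1, kept {Opt4, Opt8, Opt11, Opt12}.
Then maximize battery life: best is 20, kept {Opt8}.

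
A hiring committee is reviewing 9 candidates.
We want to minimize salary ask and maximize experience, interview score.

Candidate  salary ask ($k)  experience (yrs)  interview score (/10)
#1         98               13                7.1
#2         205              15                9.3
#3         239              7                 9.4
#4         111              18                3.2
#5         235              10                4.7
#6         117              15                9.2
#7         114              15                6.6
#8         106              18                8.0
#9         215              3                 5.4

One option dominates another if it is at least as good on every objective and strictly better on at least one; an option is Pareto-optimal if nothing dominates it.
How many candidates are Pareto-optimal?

5

#1: not dominated (best salary ask).
#2: not dominated.
#3: not dominated (best interview score).
#4: dominated by #8 (salary ask 106≤111, experience 18≥18, interview score 8.0≥3.2).
#5: dominated by #1 (salary ask 98≤235, experience 13≥10, interview score 7.1≥4.7).
#6: not dominated.
#7: dominated by #8 (salary ask 106≤114, experience 18≥15, interview score 8.0≥6.6).
#8: not dominated.
#9: dominated by #1 (salary ask 98≤215, experience 13≥3, interview score 7.1≥5.4).
Pareto-optimal: #1, #2, #3, #6, #8 → 5.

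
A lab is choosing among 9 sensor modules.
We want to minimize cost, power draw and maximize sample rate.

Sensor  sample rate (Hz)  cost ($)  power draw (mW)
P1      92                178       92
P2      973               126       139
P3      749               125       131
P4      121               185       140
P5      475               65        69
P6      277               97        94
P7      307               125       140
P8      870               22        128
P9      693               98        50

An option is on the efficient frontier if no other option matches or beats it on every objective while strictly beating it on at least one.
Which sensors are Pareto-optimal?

P1: dominated by P5 (sample rate 475≥92, cost 65≤178, power draw 69≤92).
P2: not dominated (best sample rate).
P3: dominated by P8 (sample rate 870≥749, cost 22≤125, power draw 128≤131).
P4: dominated by P2 (sample rate 973≥121, cost 126≤185, power draw 139≤140).
P5: not dominated.
P6: dominated by P5 (sample rate 475≥277, cost 65≤97, power draw 69≤94).
P7: dominated by P3 (sample rate 749≥307, cost 125≤125, power draw 131≤140).
P8: not dominated (best cost).
P9: not dominated (best power draw).

P2, P5, P8, P9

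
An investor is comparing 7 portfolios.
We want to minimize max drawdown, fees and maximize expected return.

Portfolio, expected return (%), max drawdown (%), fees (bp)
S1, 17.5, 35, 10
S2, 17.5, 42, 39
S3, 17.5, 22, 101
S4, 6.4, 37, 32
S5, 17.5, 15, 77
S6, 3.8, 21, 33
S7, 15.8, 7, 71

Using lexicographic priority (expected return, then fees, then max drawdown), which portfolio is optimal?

S1

First maximize expected return: best is 17.5, kept {S1, S2, S3, S5}.
Then minimize fees: best is 10, kept {S1}.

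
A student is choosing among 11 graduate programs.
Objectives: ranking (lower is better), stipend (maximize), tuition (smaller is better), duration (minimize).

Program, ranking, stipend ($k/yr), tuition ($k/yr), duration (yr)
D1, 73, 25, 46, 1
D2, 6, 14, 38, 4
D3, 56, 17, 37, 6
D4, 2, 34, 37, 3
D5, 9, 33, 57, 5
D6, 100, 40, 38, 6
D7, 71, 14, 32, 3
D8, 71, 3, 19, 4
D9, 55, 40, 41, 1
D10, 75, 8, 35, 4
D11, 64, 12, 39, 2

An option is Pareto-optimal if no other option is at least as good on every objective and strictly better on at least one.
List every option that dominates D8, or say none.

none

D1: worse on ranking (73 vs 71).
D2: worse on tuition (38 vs 19).
D3: worse on tuition (37 vs 19).
D4: worse on tuition (37 vs 19).
D5: worse on tuition (57 vs 19).
D6: worse on ranking (100 vs 71).
D7: worse on tuition (32 vs 19).
D9: worse on tuition (41 vs 19).
D10: worse on ranking (75 vs 71).
D11: worse on tuition (39 vs 19).
No option dominates D8.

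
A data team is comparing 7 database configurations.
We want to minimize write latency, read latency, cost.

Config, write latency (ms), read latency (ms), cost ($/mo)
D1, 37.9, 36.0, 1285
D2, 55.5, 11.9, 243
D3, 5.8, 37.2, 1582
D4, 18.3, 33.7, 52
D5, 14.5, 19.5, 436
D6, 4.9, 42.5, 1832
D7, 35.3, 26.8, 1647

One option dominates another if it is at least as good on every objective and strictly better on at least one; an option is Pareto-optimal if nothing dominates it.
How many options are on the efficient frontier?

D1: dominated by D4 (write latency 18.3≤37.9, read latency 33.7≤36.0, cost 52≤1285).
D2: not dominated (best read latency).
D3: not dominated.
D4: not dominated (best cost).
D5: not dominated.
D6: not dominated (best write latency).
D7: dominated by D5 (write latency 14.5≤35.3, read latency 19.5≤26.8, cost 436≤1647).
Pareto-optimal: D2, D3, D4, D5, D6 → 5.

5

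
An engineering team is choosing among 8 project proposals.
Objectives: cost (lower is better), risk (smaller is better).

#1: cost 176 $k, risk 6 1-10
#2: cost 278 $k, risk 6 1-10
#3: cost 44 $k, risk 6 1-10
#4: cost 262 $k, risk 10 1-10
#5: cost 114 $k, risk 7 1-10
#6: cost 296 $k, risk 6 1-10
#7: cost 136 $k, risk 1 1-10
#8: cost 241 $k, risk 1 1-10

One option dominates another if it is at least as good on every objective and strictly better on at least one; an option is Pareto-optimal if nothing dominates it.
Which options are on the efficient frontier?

#3, #7

#1: dominated by #3 (cost 44≤176, risk 6≤6).
#2: dominated by #1 (cost 176≤278, risk 6≤6).
#3: not dominated (best cost).
#4: dominated by #1 (cost 176≤262, risk 6≤10).
#5: dominated by #3 (cost 44≤114, risk 6≤7).
#6: dominated by #1 (cost 176≤296, risk 6≤6).
#7: not dominated.
#8: dominated by #7 (cost 136≤241, risk 1≤1).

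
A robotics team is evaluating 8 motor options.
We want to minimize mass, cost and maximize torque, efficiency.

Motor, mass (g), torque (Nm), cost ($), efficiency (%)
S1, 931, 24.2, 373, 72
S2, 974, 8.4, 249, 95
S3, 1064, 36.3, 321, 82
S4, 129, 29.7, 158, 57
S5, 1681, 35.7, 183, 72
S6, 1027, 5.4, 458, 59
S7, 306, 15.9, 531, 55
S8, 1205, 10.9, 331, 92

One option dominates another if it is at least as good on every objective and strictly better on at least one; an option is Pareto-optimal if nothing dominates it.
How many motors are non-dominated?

6

S1: not dominated.
S2: not dominated (best efficiency).
S3: not dominated (best torque).
S4: not dominated (best mass).
S5: not dominated.
S6: dominated by S1 (mass 931≤1027, torque 24.2≥5.4, cost 373≤458, efficiency 72≥59).
S7: dominated by S4 (mass 129≤306, torque 29.7≥15.9, cost 158≤531, efficiency 57≥55).
S8: not dominated.
Pareto-optimal: S1, S2, S3, S4, S5, S8 → 6.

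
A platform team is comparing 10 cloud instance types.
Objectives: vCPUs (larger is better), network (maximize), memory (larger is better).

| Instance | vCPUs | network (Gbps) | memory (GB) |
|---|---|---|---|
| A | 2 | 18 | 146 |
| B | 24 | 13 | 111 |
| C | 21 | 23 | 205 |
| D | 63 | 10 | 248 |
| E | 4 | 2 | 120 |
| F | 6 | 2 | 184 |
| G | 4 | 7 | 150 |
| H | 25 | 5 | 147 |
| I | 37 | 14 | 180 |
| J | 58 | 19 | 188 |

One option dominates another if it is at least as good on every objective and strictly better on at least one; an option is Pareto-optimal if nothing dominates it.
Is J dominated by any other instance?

A: worse on vCPUs (2 vs 58).
B: worse on vCPUs (24 vs 58).
C: worse on vCPUs (21 vs 58).
D: worse on network (10 vs 19).
E: worse on vCPUs (4 vs 58).
F: worse on vCPUs (6 vs 58).
G: worse on vCPUs (4 vs 58).
H: worse on vCPUs (25 vs 58).
I: worse on vCPUs (37 vs 58).
No option is at least as good as J on every objective and strictly better on one.

No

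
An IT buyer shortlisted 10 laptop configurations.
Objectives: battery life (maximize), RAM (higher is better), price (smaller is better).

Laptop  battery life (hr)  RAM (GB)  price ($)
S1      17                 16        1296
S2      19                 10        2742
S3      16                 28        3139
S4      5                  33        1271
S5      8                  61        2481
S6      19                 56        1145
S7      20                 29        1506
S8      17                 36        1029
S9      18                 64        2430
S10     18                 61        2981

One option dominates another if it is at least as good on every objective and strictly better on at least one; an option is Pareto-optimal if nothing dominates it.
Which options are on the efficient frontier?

S6, S7, S8, S9

S1: dominated by S6 (battery life 19≥17, RAM 56≥16, price 1145≤1296).
S2: dominated by S6 (battery life 19≥19, RAM 56≥10, price 1145≤2742).
S3: dominated by S6 (battery life 19≥16, RAM 56≥28, price 1145≤3139).
S4: dominated by S6 (battery life 19≥5, RAM 56≥33, price 1145≤1271).
S5: dominated by S9 (battery life 18≥8, RAM 64≥61, price 2430≤2481).
S6: not dominated.
S7: not dominated (best battery life).
S8: not dominated (best price).
S9: not dominated (best RAM).
S10: dominated by S9 (battery life 18≥18, RAM 64≥61, price 2430≤2981).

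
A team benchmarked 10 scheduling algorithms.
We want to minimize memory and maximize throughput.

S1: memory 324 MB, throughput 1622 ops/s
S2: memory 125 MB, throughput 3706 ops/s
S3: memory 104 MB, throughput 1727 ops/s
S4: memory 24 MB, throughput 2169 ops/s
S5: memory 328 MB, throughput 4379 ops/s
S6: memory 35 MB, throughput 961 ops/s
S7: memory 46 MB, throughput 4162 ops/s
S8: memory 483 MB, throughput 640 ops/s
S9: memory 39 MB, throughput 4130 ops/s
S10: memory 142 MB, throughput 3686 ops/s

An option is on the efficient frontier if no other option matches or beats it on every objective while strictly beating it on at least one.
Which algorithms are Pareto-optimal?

S1: dominated by S2 (memory 125≤324, throughput 3706≥1622).
S2: dominated by S7 (memory 46≤125, throughput 4162≥3706).
S3: dominated by S4 (memory 24≤104, throughput 2169≥1727).
S4: not dominated (best memory).
S5: not dominated (best throughput).
S6: dominated by S4 (memory 24≤35, throughput 2169≥961).
S7: not dominated.
S8: dominated by S1 (memory 324≤483, throughput 1622≥640).
S9: not dominated.
S10: dominated by S2 (memory 125≤142, throughput 3706≥3686).

S4, S5, S7, S9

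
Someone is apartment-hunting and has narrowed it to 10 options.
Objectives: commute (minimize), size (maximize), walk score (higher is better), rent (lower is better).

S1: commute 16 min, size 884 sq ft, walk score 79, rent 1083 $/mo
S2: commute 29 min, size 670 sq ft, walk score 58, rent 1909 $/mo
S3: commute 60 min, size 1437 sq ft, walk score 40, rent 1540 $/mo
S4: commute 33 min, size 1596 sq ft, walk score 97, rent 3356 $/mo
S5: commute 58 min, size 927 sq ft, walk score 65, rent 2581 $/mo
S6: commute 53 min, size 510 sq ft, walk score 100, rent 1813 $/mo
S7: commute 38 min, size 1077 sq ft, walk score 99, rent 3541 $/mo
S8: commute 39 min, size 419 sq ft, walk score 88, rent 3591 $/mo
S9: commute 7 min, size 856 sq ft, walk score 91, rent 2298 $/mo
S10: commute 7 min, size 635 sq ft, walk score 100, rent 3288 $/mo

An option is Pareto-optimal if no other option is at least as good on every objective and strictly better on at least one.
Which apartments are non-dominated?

S1: not dominated (best rent).
S2: dominated by S1 (commute 16≤29, size 884≥670, walk score 79≥58, rent 1083≤1909).
S3: not dominated.
S4: not dominated (best size).
S5: not dominated.
S6: not dominated.
S7: not dominated.
S8: dominated by S4 (commute 33≤39, size 1596≥419, walk score 97≥88, rent 3356≤3591).
S9: not dominated.
S10: not dominated.

S1, S3, S4, S5, S6, S7, S9, S10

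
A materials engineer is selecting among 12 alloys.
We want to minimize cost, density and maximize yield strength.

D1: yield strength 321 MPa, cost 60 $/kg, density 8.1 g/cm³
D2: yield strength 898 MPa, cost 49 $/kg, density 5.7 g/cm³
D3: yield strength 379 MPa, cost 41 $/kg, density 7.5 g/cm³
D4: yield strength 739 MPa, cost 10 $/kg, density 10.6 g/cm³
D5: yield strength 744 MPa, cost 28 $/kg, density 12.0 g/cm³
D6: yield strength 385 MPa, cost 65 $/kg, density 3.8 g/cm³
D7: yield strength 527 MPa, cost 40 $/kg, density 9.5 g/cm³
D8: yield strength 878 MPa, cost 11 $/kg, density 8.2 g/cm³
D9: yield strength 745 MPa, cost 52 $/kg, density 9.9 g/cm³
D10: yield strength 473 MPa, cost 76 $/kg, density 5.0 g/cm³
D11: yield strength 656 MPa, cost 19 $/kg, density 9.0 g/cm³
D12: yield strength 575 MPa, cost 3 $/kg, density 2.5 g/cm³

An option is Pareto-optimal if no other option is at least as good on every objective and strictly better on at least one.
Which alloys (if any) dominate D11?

D8: yield strength 878≥656, cost 11≤19, density 8.2≤9.0 — dominates D11.
Others (D1, D2, D3, D4, D5, D6, D7, D9, D10, D12) are each worse than D11 on at least one objective.

D8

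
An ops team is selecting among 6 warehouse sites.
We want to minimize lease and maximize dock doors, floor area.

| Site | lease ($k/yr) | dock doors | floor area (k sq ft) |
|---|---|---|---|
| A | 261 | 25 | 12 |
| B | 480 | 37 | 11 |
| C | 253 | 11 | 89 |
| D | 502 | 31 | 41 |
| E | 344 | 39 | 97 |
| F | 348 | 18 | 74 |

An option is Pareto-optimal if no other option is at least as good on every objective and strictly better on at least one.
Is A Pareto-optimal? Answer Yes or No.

B: worse on lease (480 vs 261).
C: worse on dock doors (11 vs 25).
D: worse on lease (502 vs 261).
E: worse on lease (344 vs 261).
F: worse on lease (348 vs 261).
No option is at least as good as A on every objective and strictly better on one.

Yes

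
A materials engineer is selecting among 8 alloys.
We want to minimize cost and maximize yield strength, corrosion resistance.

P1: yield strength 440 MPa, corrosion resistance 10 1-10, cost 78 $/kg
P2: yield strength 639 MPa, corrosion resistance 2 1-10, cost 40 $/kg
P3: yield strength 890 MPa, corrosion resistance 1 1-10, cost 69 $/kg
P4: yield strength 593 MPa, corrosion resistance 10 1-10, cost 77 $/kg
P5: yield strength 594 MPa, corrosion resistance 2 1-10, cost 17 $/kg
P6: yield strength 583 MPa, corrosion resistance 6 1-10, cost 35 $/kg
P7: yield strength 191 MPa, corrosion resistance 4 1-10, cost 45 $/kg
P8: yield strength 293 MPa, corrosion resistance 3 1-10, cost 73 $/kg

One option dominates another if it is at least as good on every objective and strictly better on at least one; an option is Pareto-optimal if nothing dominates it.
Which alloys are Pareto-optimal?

P1: dominated by P4 (yield strength 593≥440, corrosion resistance 10≥10, cost 77≤78).
P2: not dominated.
P3: not dominated (best yield strength).
P4: not dominated.
P5: not dominated (best cost).
P6: not dominated.
P7: dominated by P6 (yield strength 583≥191, corrosion resistance 6≥4, cost 35≤45).
P8: dominated by P6 (yield strength 583≥293, corrosion resistance 6≥3, cost 35≤73).

P2, P3, P4, P5, P6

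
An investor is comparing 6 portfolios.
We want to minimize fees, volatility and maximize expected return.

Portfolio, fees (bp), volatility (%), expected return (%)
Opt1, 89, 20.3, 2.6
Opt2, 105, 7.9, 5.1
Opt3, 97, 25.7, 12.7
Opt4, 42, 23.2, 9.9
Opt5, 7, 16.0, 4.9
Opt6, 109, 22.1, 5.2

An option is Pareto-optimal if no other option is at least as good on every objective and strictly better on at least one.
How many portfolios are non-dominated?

Opt1: dominated by Opt5 (fees 7≤89, volatility 16.0≤20.3, expected return 4.9≥2.6).
Opt2: not dominated (best volatility).
Opt3: not dominated (best expected return).
Opt4: not dominated.
Opt5: not dominated (best fees).
Opt6: not dominated.
Pareto-optimal: Opt2, Opt3, Opt4, Opt5, Opt6 → 5.

5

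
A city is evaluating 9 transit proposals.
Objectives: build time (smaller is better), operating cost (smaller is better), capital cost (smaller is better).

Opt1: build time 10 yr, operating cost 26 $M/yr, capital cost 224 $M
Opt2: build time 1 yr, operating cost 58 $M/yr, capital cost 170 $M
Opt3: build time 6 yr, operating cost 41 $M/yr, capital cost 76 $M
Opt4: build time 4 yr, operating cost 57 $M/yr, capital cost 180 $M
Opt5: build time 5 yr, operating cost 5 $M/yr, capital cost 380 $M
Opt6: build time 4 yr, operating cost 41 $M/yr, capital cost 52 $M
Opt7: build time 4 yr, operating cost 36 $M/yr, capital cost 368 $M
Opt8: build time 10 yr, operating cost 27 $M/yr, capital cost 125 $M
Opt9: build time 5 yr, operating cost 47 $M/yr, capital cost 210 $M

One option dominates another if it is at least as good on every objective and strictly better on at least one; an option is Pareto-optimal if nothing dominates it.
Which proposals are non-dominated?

Opt1, Opt2, Opt5, Opt6, Opt7, Opt8

Opt1: not dominated.
Opt2: not dominated (best build time).
Opt3: dominated by Opt6 (build time 4≤6, operating cost 41≤41, capital cost 52≤76).
Opt4: dominated by Opt6 (build time 4≤4, operating cost 41≤57, capital cost 52≤180).
Opt5: not dominated (best operating cost).
Opt6: not dominated (best capital cost).
Opt7: not dominated.
Opt8: not dominated.
Opt9: dominated by Opt6 (build time 4≤5, operating cost 41≤47, capital cost 52≤210).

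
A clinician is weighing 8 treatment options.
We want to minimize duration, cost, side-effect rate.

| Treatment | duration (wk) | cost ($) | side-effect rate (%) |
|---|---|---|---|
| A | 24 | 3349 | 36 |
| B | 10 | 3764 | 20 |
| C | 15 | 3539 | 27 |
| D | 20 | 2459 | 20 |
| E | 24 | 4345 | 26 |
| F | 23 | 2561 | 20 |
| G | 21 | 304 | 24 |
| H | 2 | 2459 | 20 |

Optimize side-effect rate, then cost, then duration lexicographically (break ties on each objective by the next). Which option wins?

First minimize side-effect rate: best is 20, kept {B, D, F, H}.
Then minimize cost: best is 2459, kept {D, H}.
Then minimize duration: best is 2, kept {H}.

H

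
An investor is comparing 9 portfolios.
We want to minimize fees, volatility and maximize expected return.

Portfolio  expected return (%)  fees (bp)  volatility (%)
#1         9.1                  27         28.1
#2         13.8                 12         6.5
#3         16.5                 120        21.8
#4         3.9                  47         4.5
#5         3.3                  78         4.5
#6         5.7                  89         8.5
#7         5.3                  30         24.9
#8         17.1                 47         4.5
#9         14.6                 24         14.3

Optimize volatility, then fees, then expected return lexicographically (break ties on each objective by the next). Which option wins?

First minimize volatility: best is 4.5, kept {#4, #5, #8}.
Then minimize fees: best is 47, kept {#4, #8}.
Then maximize expected return: best is 17.1, kept {#8}.

#8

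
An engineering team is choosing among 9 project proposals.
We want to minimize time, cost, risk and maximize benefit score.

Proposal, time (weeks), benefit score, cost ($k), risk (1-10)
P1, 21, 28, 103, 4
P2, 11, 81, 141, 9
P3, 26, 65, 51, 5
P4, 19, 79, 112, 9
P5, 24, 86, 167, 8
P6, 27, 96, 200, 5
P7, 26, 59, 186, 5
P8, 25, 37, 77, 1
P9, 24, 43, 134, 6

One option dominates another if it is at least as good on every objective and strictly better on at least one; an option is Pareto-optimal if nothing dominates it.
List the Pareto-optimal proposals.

P1, P2, P3, P4, P5, P6, P8, P9

P1: not dominated.
P2: not dominated (best time).
P3: not dominated (best cost).
P4: not dominated.
P5: not dominated.
P6: not dominated (best benefit score).
P7: dominated by P3 (time 26≤26, benefit score 65≥59, cost 51≤186, risk 5≤5).
P8: not dominated (best risk).
P9: not dominated.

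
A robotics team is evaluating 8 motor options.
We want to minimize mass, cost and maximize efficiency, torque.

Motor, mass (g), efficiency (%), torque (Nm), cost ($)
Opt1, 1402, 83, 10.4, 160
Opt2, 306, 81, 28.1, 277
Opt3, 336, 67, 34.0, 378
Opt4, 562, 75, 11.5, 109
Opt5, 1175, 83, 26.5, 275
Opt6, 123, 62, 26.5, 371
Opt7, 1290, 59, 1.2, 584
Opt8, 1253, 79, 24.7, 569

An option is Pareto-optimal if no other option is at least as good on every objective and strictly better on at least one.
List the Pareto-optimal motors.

Opt1, Opt2, Opt3, Opt4, Opt5, Opt6

Opt1: not dominated.
Opt2: not dominated.
Opt3: not dominated (best torque).
Opt4: not dominated (best cost).
Opt5: not dominated.
Opt6: not dominated (best mass).
Opt7: dominated by Opt2 (mass 306≤1290, efficiency 81≥59, torque 28.1≥1.2, cost 277≤584).
Opt8: dominated by Opt2 (mass 306≤1253, efficiency 81≥79, torque 28.1≥24.7, cost 277≤569).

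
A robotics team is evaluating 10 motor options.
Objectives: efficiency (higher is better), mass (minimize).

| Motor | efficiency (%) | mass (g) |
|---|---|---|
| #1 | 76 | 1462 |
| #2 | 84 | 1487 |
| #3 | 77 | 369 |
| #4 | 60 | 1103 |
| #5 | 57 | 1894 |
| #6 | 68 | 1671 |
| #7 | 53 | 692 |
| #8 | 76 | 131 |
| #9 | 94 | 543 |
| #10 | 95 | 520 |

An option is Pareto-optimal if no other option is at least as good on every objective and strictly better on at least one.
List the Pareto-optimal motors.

#1: dominated by #3 (efficiency 77≥76, mass 369≤1462).
#2: dominated by #9 (efficiency 94≥84, mass 543≤1487).
#3: not dominated.
#4: dominated by #3 (efficiency 77≥60, mass 369≤1103).
#5: dominated by #1 (efficiency 76≥57, mass 1462≤1894).
#6: dominated by #1 (efficiency 76≥68, mass 1462≤1671).
#7: dominated by #3 (efficiency 77≥53, mass 369≤692).
#8: not dominated (best mass).
#9: dominated by #10 (efficiency 95≥94, mass 520≤543).
#10: not dominated (best efficiency).

#3, #8, #10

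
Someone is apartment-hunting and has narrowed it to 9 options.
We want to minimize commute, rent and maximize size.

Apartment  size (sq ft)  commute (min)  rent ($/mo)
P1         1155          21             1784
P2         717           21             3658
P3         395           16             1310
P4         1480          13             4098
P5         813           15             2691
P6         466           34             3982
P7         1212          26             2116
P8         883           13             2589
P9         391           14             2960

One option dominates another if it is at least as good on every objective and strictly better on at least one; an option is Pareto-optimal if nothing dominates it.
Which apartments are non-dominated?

P1, P3, P4, P7, P8

P1: not dominated.
P2: dominated by P1 (size 1155≥717, commute 21≤21, rent 1784≤3658).
P3: not dominated (best rent).
P4: not dominated (best size).
P5: dominated by P8 (size 883≥813, commute 13≤15, rent 2589≤2691).
P6: dominated by P1 (size 1155≥466, commute 21≤34, rent 1784≤3982).
P7: not dominated.
P8: not dominated.
P9: dominated by P8 (size 883≥391, commute 13≤14, rent 2589≤2960).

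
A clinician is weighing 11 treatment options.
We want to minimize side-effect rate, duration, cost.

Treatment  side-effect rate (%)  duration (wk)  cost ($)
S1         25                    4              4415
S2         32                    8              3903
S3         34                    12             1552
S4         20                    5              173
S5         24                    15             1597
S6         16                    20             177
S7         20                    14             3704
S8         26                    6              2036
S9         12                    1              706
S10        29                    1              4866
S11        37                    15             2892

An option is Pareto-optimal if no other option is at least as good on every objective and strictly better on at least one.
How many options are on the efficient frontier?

S1: dominated by S9 (side-effect rate 12≤25, duration 1≤4, cost 706≤4415).
S2: dominated by S4 (side-effect rate 20≤32, duration 5≤8, cost 173≤3903).
S3: dominated by S4 (side-effect rate 20≤34, duration 5≤12, cost 173≤1552).
S4: not dominated (best cost).
S5: dominated by S4 (side-effect rate 20≤24, duration 5≤15, cost 173≤1597).
S6: not dominated.
S7: dominated by S4 (side-effect rate 20≤20, duration 5≤14, cost 173≤3704).
S8: dominated by S4 (side-effect rate 20≤26, duration 5≤6, cost 173≤2036).
S9: not dominated (best side-effect rate).
S10: dominated by S9 (side-effect rate 12≤29, duration 1≤1, cost 706≤4866).
S11: dominated by S3 (side-effect rate 34≤37, duration 12≤15, cost 1552≤2892).
Pareto-optimal: S4, S6, S9 → 3.

3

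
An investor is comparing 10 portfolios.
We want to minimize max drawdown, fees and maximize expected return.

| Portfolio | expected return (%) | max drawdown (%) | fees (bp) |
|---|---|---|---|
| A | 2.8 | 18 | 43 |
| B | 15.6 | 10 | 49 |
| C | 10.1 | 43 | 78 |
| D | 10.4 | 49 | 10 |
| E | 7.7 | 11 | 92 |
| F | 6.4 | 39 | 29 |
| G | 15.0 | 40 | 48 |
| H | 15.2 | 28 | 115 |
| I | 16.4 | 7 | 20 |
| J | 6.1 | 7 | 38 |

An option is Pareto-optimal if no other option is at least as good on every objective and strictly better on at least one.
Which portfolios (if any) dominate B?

I: expected return 16.4≥15.6, max drawdown 7≤10, fees 20≤49 — dominates B.
Others (A, C, D, E, F, G, H, J) are each worse than B on at least one objective.

I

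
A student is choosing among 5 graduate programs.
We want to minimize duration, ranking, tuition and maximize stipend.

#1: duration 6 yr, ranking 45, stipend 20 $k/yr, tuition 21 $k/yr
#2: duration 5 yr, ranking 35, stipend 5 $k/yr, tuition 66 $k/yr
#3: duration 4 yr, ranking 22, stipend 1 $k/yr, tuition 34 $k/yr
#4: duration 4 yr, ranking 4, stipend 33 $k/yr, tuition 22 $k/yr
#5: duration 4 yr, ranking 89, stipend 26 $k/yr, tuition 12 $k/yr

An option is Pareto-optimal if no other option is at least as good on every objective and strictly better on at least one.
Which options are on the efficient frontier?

#1, #4, #5

#1: not dominated.
#2: dominated by #4 (duration 4≤5, ranking 4≤35, stipend 33≥5, tuition 22≤66).
#3: dominated by #4 (duration 4≤4, ranking 4≤22, stipend 33≥1, tuition 22≤34).
#4: not dominated (best ranking).
#5: not dominated (best tuition).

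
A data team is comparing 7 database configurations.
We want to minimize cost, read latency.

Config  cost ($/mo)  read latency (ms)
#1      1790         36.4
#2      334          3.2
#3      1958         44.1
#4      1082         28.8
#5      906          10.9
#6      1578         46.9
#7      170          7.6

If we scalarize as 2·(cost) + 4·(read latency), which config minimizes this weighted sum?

#7

#1: 2·1790 + 4·36.4 = 3725.6
#2: 2·334 + 4·3.2 = 680.8
#3: 2·1958 + 4·44.1 = 4092.4
#4: 2·1082 + 4·28.8 = 2279.2
#5: 2·906 + 4·10.9 = 1855.6
#6: 2·1578 + 4·46.9 = 3343.6
#7: 2·170 + 4·7.6 = 370.4
Lowest: #7 at 370.4.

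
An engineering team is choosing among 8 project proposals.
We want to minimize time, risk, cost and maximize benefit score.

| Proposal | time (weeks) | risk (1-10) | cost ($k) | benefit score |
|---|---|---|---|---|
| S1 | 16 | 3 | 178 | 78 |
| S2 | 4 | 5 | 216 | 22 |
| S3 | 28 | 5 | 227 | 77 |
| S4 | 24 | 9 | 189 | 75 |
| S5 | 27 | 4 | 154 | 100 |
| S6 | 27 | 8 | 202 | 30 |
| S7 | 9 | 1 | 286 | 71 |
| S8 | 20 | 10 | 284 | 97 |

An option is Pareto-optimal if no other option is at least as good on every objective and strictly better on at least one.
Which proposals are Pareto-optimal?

S1, S2, S5, S7, S8

S1: not dominated.
S2: not dominated (best time).
S3: dominated by S1 (time 16≤28, risk 3≤5, cost 178≤227, benefit score 78≥77).
S4: dominated by S1 (time 16≤24, risk 3≤9, cost 178≤189, benefit score 78≥75).
S5: not dominated (best cost).
S6: dominated by S1 (time 16≤27, risk 3≤8, cost 178≤202, benefit score 78≥30).
S7: not dominated (best risk).
S8: not dominated.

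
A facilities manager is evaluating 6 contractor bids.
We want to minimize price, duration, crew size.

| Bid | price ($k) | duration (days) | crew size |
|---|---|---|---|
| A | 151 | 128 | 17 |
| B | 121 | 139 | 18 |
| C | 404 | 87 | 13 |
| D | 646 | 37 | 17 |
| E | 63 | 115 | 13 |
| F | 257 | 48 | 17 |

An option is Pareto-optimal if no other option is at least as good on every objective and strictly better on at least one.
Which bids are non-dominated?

A: dominated by E (price 63≤151, duration 115≤128, crew size 13≤17).
B: dominated by E (price 63≤121, duration 115≤139, crew size 13≤18).
C: not dominated.
D: not dominated (best duration).
E: not dominated (best price).
F: not dominated.

C, D, E, F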